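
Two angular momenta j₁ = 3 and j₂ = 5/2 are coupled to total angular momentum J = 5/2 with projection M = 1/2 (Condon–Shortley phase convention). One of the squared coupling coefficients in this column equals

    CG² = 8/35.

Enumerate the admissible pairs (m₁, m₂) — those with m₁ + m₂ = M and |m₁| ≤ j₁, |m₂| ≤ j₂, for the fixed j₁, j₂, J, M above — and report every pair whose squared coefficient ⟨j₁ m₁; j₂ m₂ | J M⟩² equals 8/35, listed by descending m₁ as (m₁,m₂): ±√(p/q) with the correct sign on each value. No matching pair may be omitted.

Admissible pairs with m₁+m₂ = M = 1/2: (-2,5/2), (-1,3/2), (0,1/2), (1,-1/2), (2,-3/2), (3,-5/2)
  (m₁,m₂)=(3,-5/2): CG² = 5/21, CG = +√(5/21)
  (m₁,m₂)=(2,-3/2): CG² = 1/14, CG = +√(1/14)
  (m₁,m₂)=(1,-1/2): CG² = 8/35, CG = −√(8/35)   ← matches the target
  (m₁,m₂)=(0,1/2): CG² = 8/105, CG = +√(8/105)
  (m₁,m₂)=(-1,3/2): CG² = 1/35, CG = +√(1/35)
  (m₁,m₂)=(-2,5/2): CG² = 5/14, CG = −√(5/14)
Pairs with CG² = 8/35: (1,-1/2): −√(8/35)

(1,-1/2): −√(8/35)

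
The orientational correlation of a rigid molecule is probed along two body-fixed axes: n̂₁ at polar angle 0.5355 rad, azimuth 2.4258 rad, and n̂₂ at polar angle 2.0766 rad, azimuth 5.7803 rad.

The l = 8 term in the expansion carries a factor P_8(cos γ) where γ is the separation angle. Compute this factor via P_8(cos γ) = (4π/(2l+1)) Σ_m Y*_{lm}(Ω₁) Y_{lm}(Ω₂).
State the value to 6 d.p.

Expand P_8 via completeness: Σ_{m} conj(Y_{8,m}) at Ω₁ times Y_{8,m} at Ω₂ —
  m=-8: (0.00201 + 0.00125j) × (-0.11242 - 0.13640j) = -0.00006 - 0.00042j  (running Σ = -0.00006 - 0.00042j)
  m=-7: (-0.00469 - 0.01527j) × (0.36387 + 0.14474j) = 0.00050 - 0.00623j  (running Σ = 0.00045 - 0.00665j)
  m=-6: (-0.02720 + 0.06131j) × (-0.42202 + 0.05272j) = 0.00825 - 0.02731j  (running Σ = 0.00870 - 0.03396j)
  m=-5: (0.17739 - 0.08294j) × (0.08518 - 0.06174j) = 0.00999 - 0.01802j  (running Σ = 0.01869 - 0.05197j)
  m=-4: (-0.38210 - 0.10922j) × (0.12859 - 0.27261j) = -0.07891 + 0.09012j  (running Σ = -0.06022 + 0.03815j)
  m=-3: (0.27773 + 0.42709j) × (0.01679 + 0.26984j) = -0.11058 + 0.08211j  (running Σ = -0.17081 + 0.12026j)
  m=-2: (0.03542 - 0.25276j) × (0.09467 + 0.14932j) = 0.04110 - 0.01864j  (running Σ = -0.12971 + 0.10162j)
  m=-1: (0.21809 - 0.18966j) × (-0.27104 - 0.14909j) = -0.08739 + 0.01889j  (running Σ = -0.21710 + 0.12051j)
  m=0: (-0.36648 + 0.00000j) × (-0.13394 + 0.00000j) = 0.04909 + 0.00000j  (running Σ = -0.16801 + 0.12051j)
  m=1: (-0.21809 - 0.18966j) × (0.27104 - 0.14909j) = -0.08739 - 0.01889j  (running Σ = -0.25540 + 0.10162j)
  m=2: (0.03542 + 0.25276j) × (0.09467 - 0.14932j) = 0.04110 + 0.01864j  (running Σ = -0.21430 + 0.12026j)
  m=3: (-0.27773 + 0.42709j) × (-0.01679 + 0.26984j) = -0.11058 - 0.08211j  (running Σ = -0.32488 + 0.03815j)
  m=4: (-0.38210 + 0.10922j) × (0.12859 + 0.27261j) = -0.07891 - 0.09012j  (running Σ = -0.40379 - 0.05197j)
  m=5: (-0.17739 - 0.08294j) × (-0.08518 - 0.06174j) = 0.00999 + 0.01802j  (running Σ = -0.39380 - 0.03396j)
  m=6: (-0.02720 - 0.06131j) × (-0.42202 - 0.05272j) = 0.00825 + 0.02731j  (running Σ = -0.38555 - 0.00665j)
  m=7: (0.00469 - 0.01527j) × (-0.36387 + 0.14474j) = 0.00050 + 0.00623j  (running Σ = -0.38505 - 0.00042j)
  m=8: (0.00201 - 0.00125j) × (-0.11242 + 0.13640j) = -0.00006 + 0.00042j  (running Σ = -0.38511 + 0.00000j)
Total Σ_m = -0.38511 + 0.00000j. Multiply by 0.739198: -0.28467 + 0.00000j. P_8(cos γ) = -0.284670

-0.284670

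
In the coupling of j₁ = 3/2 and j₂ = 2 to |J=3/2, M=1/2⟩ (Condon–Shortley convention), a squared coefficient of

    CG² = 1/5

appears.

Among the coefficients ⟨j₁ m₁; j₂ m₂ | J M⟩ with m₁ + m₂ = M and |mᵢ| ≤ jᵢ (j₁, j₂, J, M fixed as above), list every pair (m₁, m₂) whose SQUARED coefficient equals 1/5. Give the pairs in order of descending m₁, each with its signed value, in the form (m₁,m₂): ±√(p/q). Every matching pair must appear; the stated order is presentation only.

(1/2,0): −√(1/5)

Admissible pairs with m₁+m₂ = M = 1/2: (-3/2,2), (-1/2,1), (1/2,0), (3/2,-1)
  (m₁,m₂)=(3/2,-1): CG² = 2/5, CG = +√(2/5)
  (m₁,m₂)=(1/2,0): CG² = 1/5, CG = −√(1/5)   ← matches the target
  (m₁,m₂)=(-1/2,1): CG² = 0/1, CG = 0
  (m₁,m₂)=(-3/2,2): CG² = 2/5, CG = +√(2/5)
Pairs with CG² = 1/5: (1/2,0): −√(1/5)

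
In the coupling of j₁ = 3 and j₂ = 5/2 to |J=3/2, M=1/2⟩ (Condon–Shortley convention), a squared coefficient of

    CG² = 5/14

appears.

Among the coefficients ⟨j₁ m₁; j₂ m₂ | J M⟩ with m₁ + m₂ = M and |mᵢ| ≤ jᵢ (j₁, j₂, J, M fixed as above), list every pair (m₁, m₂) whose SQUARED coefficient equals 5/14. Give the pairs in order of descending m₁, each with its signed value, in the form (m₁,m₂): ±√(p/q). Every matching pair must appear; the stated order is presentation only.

(3,-5/2): +√(5/14)

Admissible pairs with m₁+m₂ = M = 1/2: (-2,5/2), (-1,3/2), (0,1/2), (1,-1/2), (2,-3/2), (3,-5/2)
  (m₁,m₂)=(3,-5/2): CG² = 5/14, CG = +√(5/14)   ← matches the target
  (m₁,m₂)=(2,-3/2): CG² = 1/21, CG = −√(1/21)
  (m₁,m₂)=(1,-1/2): CG² = 1/105, CG = −√(1/105)
  (m₁,m₂)=(0,1/2): CG² = 4/35, CG = +√(4/35)
  (m₁,m₂)=(-1,3/2): CG² = 7/30, CG = −√(7/30)
  (m₁,m₂)=(-2,5/2): CG² = 5/21, CG = +√(5/21)
Pairs with CG² = 5/14: (3,-5/2): +√(5/14)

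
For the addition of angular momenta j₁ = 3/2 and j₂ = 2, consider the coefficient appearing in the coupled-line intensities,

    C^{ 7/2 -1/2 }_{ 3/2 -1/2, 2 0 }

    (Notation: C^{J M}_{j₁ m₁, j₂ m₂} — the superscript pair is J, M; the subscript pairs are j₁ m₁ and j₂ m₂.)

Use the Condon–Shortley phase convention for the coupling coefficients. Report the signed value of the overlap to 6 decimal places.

triangle: 0!×3!×4!/8! = 144/40320
(j±m)!: 1!×2!×2!×2!×3!×4! = 1152
prefactor² = (2J+1)×Δ×N² = 1152/35
  k=0: +1/(0!×0!×2!×2!×1!×2!) = 1/8
Σ = 1/8  ⇒  CG² = 1152/35×(1/8)² = 18/35
CG = +√(18/35) = +0.717137

+√(18/35) ≈ +0.717137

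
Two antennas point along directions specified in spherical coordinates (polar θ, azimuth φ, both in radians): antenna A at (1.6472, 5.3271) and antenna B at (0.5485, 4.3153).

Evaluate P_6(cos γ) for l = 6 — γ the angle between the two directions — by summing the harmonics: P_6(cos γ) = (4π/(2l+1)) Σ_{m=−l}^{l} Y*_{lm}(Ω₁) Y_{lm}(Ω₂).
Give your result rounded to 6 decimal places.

Expand P_6 via completeness: Σ_{m} conj(Y_{6,m}) at Ω₁ times Y_{6,m} at Ω₂ —
  [-6]  conj(Y_{6,-6})(Ω₁) = +0.405508+0.246767i ; Y_{6,-6}(Ω₂) = +0.007042-0.006681i ; Δ = +0.004504-0.000971i
  [-5]  conj(Y_{6,-5})(Ω₁) = -0.008558-0.125590i ; Y_{6,-5}(Ω₂) = -0.050367-0.022170i ; Δ = -0.002353+0.006515i
  [-4]  conj(Y_{6,-4})(Ω₁) = +0.256056-0.208229i ; Y_{6,-4}(Ω₂) = -0.003246+0.184812i ; Δ = +0.037652+0.047998i
  [-3]  conj(Y_{6,-3})(Ω₁) = -0.139328-0.039061i ; Y_{6,-3}(Ω₂) = +0.366617-0.146231i ; Δ = -0.056792+0.006054i
  [-2]  conj(Y_{6,-2})(Ω₁) = -0.097155-0.273457i ; Y_{6,-2}(Ω₂) = -0.334467-0.340392i ; Δ = -0.060588+0.124533i
  [-1]  conj(Y_{6,-1})(Ω₁) = -0.087273+0.123624i ; Y_{6,-1}(Ω₂) = -0.046211+0.110192i ; Δ = -0.009589-0.015329i
  [+0]  conj(Y_{6,0})(Ω₁) = -0.279634-0.000000i ; Y_{6,0}(Ω₂) = -0.405367+0.000000i ; Δ = +0.113355+0.000000i
  [+1]  conj(Y_{6,1})(Ω₁) = +0.087273+0.123624i ; Y_{6,1}(Ω₂) = +0.046211+0.110192i ; Δ = -0.009589+0.015329i
  [+2]  conj(Y_{6,2})(Ω₁) = -0.097155+0.273457i ; Y_{6,2}(Ω₂) = -0.334467+0.340392i ; Δ = -0.060588-0.124533i
  [+3]  conj(Y_{6,3})(Ω₁) = +0.139328-0.039061i ; Y_{6,3}(Ω₂) = -0.366617-0.146231i ; Δ = -0.056792-0.006054i
  [+4]  conj(Y_{6,4})(Ω₁) = +0.256056+0.208229i ; Y_{6,4}(Ω₂) = -0.003246-0.184812i ; Δ = +0.037652-0.047998i
  [+5]  conj(Y_{6,5})(Ω₁) = +0.008558-0.125590i ; Y_{6,5}(Ω₂) = +0.050367-0.022170i ; Δ = -0.002353-0.006515i
  [+6]  conj(Y_{6,6})(Ω₁) = +0.405508-0.246767i ; Y_{6,6}(Ω₂) = +0.007042+0.006681i ; Δ = +0.004504+0.000971i
Accumulated sum -0.060977-0.000000i; after 4π/(2l+1) scaling, -0.058943-0.000000i ⇒ P_6 = -0.058943

-0.058943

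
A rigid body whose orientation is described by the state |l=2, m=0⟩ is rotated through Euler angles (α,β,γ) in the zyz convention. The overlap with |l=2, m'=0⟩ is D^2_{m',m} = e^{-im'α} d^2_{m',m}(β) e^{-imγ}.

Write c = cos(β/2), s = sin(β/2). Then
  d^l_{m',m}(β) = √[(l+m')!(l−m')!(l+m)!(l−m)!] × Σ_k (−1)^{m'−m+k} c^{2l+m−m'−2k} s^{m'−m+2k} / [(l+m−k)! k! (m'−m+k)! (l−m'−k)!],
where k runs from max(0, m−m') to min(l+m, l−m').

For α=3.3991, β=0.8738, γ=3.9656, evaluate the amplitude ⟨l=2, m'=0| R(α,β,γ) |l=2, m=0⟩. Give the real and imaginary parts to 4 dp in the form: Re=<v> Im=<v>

Re=0.1181 Im=0.0000

D^2_{0,0}(3.3991,0.8738,3.9656) = e^{-i·0·3.3991}·d^2_{0,0}(0.8738)·e^{-i·0·3.9656}. Compute d first:
Half-angle: c=0.906068, s=0.423133. N=√(2·2·2·2)=4.000000
The bounds max(0,m−m')=0 and min(l+m,l−m')=2 give 3 terms
  k=0: (−1)^0·4.0000/(4)·0.9061^4·0.4231^0 = +0.673973
  k=1: (−1)^1·4.0000/(1)·0.9061^2·0.4231^2 = -0.587942
  k=2: (−1)^2·4.0000/(4)·0.9061^0·0.4231^4 = +0.032056
d^2_{0,0}(0.8738) = +0.673973 -0.587942 +0.032056 = +0.118087
Attach z-rotation phases: D = e^{-i(0)(3.3991)}·(+0.118087)·e^{-i(0)(3.9656)} = +0.118087+0.000000i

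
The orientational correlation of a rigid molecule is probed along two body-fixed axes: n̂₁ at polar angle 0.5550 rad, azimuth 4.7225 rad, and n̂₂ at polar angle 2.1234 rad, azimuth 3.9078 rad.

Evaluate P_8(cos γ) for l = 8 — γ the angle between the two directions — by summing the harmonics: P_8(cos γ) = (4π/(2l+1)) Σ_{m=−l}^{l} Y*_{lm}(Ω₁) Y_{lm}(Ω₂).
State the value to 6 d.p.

0.104100

Addition theorem: P_8(cos γ) = (4π/17) Σ_m Y*_{lm}(Ω₁) Y_{lm}(Ω₂), m = −8…8:
  m=-8: Y*=(0.003054, 0.000248)  Y=(0.140321, 0.021714)  product (0.000423, 0.000101)
  m=-7: Y*=(-0.001398, 0.019718)  Y=(0.212269, 0.278611)  product (-0.005790, 0.003796)
  m=-6: Y*=(-0.079109, -0.004805)  Y=(-0.051519, 0.445447)  product (0.006216, -0.034991)
  m=-5: Y*=(0.011117, -0.219705)  Y=(-0.166681, 0.137412)  product (0.028337, 0.038148)
  m=-4: Y*=(0.420466, 0.017015)  Y=(0.217616, 0.016738)  product (0.091215, 0.010740)
  m=-3: Y*=(-0.015048, 0.495954)  Y=(0.226262, 0.253939)  product (-0.129347, 0.108394)
  m=-2: Y*=(-0.189785, -0.003838)  Y=(0.002041, -0.053153)  product (-0.000591, 0.010080)
  m=-1: Y*=(-0.003391, 0.335405)  Y=(0.249265, -0.239877)  product (0.079611, 0.084418)
  m=+0: Y*=(-0.314684, -0.000000)  Y=(-0.002164, 0.000000)  product (0.000681, 0.000000)
  m=+1: Y*=(0.003391, 0.335405)  Y=(-0.249265, -0.239877)  product (0.079611, -0.084418)
  m=+2: Y*=(-0.189785, 0.003838)  Y=(0.002041, 0.053153)  product (-0.000591, -0.010080)
  m=+3: Y*=(0.015048, 0.495954)  Y=(-0.226262, 0.253939)  product (-0.129347, -0.108394)
  m=+4: Y*=(0.420466, -0.017015)  Y=(0.217616, -0.016738)  product (0.091215, -0.010740)
  m=+5: Y*=(-0.011117, -0.219705)  Y=(0.166681, 0.137412)  product (0.028337, -0.038148)
  m=+6: Y*=(-0.079109, 0.004805)  Y=(-0.051519, -0.445447)  product (0.006216, 0.034991)
  m=+7: Y*=(0.001398, 0.019718)  Y=(-0.212269, 0.278611)  product (-0.005790, -0.003796)
  m=+8: Y*=(0.003054, -0.000248)  Y=(0.140321, -0.021714)  product (0.000423, -0.000101)
Σ over m = (0.140829, 0.000000); ×(4π/17) → (0.104100, 0.000000). Real part: 0.104100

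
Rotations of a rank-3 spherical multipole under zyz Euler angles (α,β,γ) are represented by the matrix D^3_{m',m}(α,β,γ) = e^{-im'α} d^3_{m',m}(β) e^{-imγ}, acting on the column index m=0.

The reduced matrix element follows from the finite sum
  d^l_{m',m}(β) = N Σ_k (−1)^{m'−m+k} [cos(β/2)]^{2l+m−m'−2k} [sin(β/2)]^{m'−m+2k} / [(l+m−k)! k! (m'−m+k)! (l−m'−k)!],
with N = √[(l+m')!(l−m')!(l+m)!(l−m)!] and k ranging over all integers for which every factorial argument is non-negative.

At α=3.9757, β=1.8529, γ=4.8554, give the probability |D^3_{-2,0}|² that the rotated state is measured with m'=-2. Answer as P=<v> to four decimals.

D^3_{-2,0}(3.9757,1.8529,4.8554) = e^{-i·-2·3.9757}·d^3_{-2,0}(1.8529)·e^{-i·0·4.8554}. Compute d first:
c=cos(1.852900/2)=0.600676, s=sin(1.852900/2)=0.799493; N=√[1·120·6·6]=65.726707
The bounds max(0,m−m')=2 and min(l+m,l−m')=3 give 2 terms
  k=2: (−1)^0·65.7267/(12)·0.6007^4·0.7995^2 = +0.455775
  k=3: (−1)^1·65.7267/(12)·0.6007^2·0.7995^4 = -0.807419
d^3_{-2,0}(1.8529) = +0.455775 -0.807419 = -0.351644
|D^3_{-2,0}|² = |d^3_{-2,0}(β)|² = (-0.351644)² = 0.123653 (the z-rotation phases have unit modulus)

P=0.1237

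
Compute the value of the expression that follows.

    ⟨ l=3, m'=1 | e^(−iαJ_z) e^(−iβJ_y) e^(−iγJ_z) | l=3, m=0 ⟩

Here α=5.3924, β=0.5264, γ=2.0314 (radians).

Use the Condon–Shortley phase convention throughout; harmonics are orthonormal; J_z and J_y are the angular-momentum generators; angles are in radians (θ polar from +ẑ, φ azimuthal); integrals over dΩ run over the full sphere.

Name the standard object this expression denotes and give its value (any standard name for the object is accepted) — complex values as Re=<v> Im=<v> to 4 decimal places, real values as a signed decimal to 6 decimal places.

Wigner D-matrix element, Re=-0.3745 Im=-0.4631

This is a Wigner D-matrix element — the rotation-matrix element ⟨l m'| R(α,β,γ) |l m⟩ in the angular-momentum basis.
First d^3_{1,0}(β=0.5264), then the phase factors e^{-i(1)α} and e^{-i(0)γ}:
c=cos(0.526400/2)=0.965562, s=sin(0.526400/2)=0.260172; N=√[24·2·6·6]=41.569219
The bounds max(0,m−m')=0 and min(l+m,l−m')=2 give 3 terms
  k=0: (−1)^1·41.5692/(12)·0.9656^5·0.2602^1 = -0.756401
  k=1: (−1)^2·41.5692/(4)·0.9656^3·0.2602^3 = +0.164753
  k=2: (−1)^3·41.5692/(12)·0.9656^1·0.2602^5 = -0.003987
d^3_{1,0}(0.5264) = -0.756401 +0.164753 -0.003987 = -0.595636
Attach z-rotation phases: D = e^{-i(1)(5.3924)}·(-0.595636)·e^{-i(0)(2.0314)} = -0.374537-0.463146i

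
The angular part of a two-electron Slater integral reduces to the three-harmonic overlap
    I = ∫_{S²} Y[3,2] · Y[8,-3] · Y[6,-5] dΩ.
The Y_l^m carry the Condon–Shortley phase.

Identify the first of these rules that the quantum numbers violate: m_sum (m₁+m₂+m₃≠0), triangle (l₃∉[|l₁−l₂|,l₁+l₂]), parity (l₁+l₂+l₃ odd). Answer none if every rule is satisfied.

m_sum

Σmᵢ = -6  ✗
l₃∈[|l₁−l₂|,l₁+l₂]=[5,11], have l₃=6
Σlᵢ = 17 ⇒ odd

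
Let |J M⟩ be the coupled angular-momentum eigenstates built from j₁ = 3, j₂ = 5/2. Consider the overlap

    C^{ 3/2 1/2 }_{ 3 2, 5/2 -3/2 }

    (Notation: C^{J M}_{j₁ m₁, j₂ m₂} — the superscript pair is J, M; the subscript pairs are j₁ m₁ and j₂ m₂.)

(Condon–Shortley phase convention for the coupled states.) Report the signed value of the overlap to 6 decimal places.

√[4·4!2!1!/8! · 5!1!1!4!2!1!] = √(192/7)
  +(−1)^0/∏(0,4,1,1,1,0)! = 1/24  (running 1/24)
  +(−1)^1/∏(1,3,0,0,2,1)! = -1/12  (running -1/24)
⟨..|..⟩ = √(192/7)·(-1/24) = -0.218218

-0.218218  (= −√(1/21))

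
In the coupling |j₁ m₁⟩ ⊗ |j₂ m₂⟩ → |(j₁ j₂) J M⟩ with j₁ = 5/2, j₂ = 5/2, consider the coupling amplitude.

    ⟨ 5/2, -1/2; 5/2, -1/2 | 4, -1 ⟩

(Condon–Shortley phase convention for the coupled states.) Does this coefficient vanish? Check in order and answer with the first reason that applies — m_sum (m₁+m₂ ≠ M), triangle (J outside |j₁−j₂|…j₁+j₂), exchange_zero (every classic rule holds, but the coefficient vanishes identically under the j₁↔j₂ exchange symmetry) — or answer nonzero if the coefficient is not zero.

exchange_zero

m-sum: m₁+m₂ = -1/2+(-1/2) = -1, M = -1  ✓
triangle: |j₁−j₂| = 0 ≤ J = 4 ≤ j₁+j₂ = 5  ✓
exchange: j₁=j₂ and m₁=m₂, and (−1)^(j₁+j₂−J) = (−1)^1 = −1 forces ⟨j₁m₁;j₂m₂|JM⟩ = −⟨j₂m₂;j₁m₁|JM⟩ = −⟨j₁m₁;j₂m₂|JM⟩ ⇒ the coefficient vanishes identically
Racah sum check: Σ_k collapses to 0 ⇒ CG = 0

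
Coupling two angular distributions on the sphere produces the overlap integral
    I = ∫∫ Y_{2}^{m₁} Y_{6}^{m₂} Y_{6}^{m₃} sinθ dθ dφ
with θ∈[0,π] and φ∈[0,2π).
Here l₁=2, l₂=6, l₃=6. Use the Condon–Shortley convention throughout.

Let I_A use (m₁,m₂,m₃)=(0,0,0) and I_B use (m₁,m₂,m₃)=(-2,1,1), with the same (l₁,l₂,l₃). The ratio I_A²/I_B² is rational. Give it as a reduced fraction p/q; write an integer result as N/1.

Same 2,6,6: normalisation and zero-m 3j drop out of the ratio.
A: Δ: 2! 2! 10! / 15! → 1/90090; sum: t=0:+1/69120 t=1:−1/14400 t=2:+1/69120 = -7/172800; 3j²(2 6 6; 0 0 0) = Δ·Π!·Σ² = 14/715  (sign -1)
B: Δ: 2! 2! 10! / 15! → 1/90090; sum: t=2:+1/57600 = 1/57600; 3j²(2 6 6; -2 1 1) = Δ·Π!·Σ² = 21/715  (sign -1)
I_A²/I_B² = (14/715)/(21/715) = 2/3

2/3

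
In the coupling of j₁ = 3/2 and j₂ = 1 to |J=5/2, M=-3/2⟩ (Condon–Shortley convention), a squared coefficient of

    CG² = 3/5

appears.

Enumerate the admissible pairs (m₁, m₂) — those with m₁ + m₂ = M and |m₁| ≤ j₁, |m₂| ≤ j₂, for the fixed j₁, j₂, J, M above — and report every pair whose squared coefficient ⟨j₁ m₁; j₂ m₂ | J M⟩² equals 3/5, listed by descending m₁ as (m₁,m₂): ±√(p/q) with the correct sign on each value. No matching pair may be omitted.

(-1/2,-1): +√(3/5)

Admissible pairs with m₁+m₂ = M = -3/2: (-3/2,0), (-1/2,-1)
  (m₁,m₂)=(-1/2,-1): CG² = 3/5, CG = +√(3/5)   ← matches the target
  (m₁,m₂)=(-3/2,0): CG² = 2/5, CG = +√(2/5)
Pairs with CG² = 3/5: (-1/2,-1): +√(3/5)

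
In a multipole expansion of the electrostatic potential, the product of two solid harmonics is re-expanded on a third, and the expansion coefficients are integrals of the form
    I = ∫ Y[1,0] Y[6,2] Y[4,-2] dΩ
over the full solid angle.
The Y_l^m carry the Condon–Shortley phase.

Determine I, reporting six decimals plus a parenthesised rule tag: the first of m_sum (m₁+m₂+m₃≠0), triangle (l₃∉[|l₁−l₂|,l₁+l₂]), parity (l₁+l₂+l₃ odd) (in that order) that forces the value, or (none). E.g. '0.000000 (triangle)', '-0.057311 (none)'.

0.000000 (triangle)

|1−6|≤4≤1+6 violated ⇒ I = 0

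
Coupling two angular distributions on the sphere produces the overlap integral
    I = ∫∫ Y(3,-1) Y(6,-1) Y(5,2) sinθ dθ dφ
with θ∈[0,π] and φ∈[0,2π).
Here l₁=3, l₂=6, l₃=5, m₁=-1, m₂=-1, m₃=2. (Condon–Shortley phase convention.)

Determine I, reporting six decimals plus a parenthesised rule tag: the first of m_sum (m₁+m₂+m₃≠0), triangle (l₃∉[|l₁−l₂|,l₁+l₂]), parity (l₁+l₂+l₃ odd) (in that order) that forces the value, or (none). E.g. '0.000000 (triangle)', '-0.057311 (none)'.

0.080575 (none)

m-sum 0 ✓  L=14 even ✓  3≤5≤9 ✓
Π(2lᵢ+1) = 7×13×11 = 1001
triangle coeff Δ(3,6,5) = 1/675675
Σ_t [1,3]: t=1:−1/8640 t=2:+1/2304 t=3:−1/8640 = 7/34560
(3j)²=7/429 [(3 6 5; 0 0 0)], sign=-1
Σ_t [2,4]: t=2:+1/5760 t=3:−1/8640 t=4:+1/241920 = 1/16128
(3j)²=5/1001 [(3 6 5; -1 -1 2)], sign=-1
⇒ 4πI² = 35/429
I = (+1)√(35/429/(4π)) = 0.08057502
No selection rule forces the value: the integral is nonzero (none).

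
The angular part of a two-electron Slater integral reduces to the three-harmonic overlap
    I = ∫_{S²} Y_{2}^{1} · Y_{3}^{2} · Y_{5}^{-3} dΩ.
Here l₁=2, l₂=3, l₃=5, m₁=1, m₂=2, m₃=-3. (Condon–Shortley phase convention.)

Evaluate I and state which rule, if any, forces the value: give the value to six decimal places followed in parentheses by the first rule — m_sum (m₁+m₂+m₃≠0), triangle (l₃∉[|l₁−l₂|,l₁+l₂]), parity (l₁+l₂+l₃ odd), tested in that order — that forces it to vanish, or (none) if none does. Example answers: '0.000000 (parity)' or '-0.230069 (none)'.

m-sum 0 ✓  L=10 even ✓  1≤5≤5 ✓
Π(2lᵢ+1) = 5×7×11 = 385
triangle coeff Δ(2,3,5) = 1/2310
Σ_t [0,0]: t=0:+1/144 = 1/144
(3j)²=10/231 [(2 3 5; 0 0 0)], sign=-1
Σ_t [0,0]: t=0:+1/720 = 1/720
(3j)²=8/165 [(2 3 5; 1 2 -3)], sign=+1
⇒ 4πI² = 80/99
I = (-1)√(80/99/(4π)) = -0.25358436
No selection rule forces the value: the integral is nonzero (none).

-0.253584 (none)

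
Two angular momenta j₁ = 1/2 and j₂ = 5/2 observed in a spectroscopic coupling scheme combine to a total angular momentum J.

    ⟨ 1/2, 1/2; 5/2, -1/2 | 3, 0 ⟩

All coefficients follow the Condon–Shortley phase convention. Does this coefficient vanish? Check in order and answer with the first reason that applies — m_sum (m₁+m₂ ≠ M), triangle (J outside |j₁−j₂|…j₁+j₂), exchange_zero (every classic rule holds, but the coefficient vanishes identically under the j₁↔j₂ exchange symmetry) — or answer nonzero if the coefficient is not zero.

m-sum: m₁+m₂ = 1/2+(-1/2) = 0, M = 0  ✓
triangle: |j₁−j₂| = 2 ≤ J = 3 ≤ j₁+j₂ = 3  ✓
exchange: j₁≠j₂ or m₁≠m₂ — the exchange symmetry imposes no constraint here
value check: CG = +√(1/2) = +0.707107 ≠ 0

nonzero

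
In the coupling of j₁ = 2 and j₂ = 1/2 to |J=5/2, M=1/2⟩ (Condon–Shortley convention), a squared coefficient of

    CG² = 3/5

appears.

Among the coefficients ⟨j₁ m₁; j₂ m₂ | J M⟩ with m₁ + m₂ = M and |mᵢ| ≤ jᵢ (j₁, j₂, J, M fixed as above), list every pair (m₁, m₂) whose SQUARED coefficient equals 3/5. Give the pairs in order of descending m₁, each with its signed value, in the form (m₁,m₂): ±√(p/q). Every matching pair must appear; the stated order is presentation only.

(0,1/2): +√(3/5)

Admissible pairs with m₁+m₂ = M = 1/2: (0,1/2), (1,-1/2)
  (m₁,m₂)=(1,-1/2): CG² = 2/5, CG = +√(2/5)
  (m₁,m₂)=(0,1/2): CG² = 3/5, CG = +√(3/5)   ← matches the target
Pairs with CG² = 3/5: (0,1/2): +√(3/5)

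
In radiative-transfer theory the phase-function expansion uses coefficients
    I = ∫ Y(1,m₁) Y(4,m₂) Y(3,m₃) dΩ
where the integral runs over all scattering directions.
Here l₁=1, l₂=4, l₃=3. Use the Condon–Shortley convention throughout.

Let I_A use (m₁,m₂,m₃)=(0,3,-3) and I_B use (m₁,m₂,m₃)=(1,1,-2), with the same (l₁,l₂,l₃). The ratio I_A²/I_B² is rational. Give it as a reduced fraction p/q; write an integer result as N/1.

Same 1,4,3: normalisation and zero-m 3j drop out of the ratio.
A: Δ: 2! 0! 6! / 9! → 1/252; sum: t=1:−1/720 = -1/720; 3j²(1 4 3; 0 3 -3) = Δ·Π!·Σ² = 1/36  (sign -1)
B: Δ: 2! 0! 6! / 9! → 1/252; sum: t=0:+1/240 = 1/240; 3j²(1 4 3; 1 1 -2) = Δ·Π!·Σ² = 1/84  (sign -1)
I_A²/I_B² = (1/36)/(1/84) = 7/3

7/3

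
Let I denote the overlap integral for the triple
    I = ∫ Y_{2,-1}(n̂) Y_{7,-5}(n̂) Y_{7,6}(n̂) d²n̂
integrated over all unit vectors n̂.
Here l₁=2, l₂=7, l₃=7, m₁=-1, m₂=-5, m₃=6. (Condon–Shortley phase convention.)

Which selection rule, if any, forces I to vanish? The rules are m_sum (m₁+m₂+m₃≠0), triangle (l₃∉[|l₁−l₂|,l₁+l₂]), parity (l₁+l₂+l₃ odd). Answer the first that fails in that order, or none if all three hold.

azimuthal sum: -1 − 5 + 6 = 0  ✓
5 ≤ 7 ≤ 9 (triangle on l)  ✓
L = 2 + 7 + 7 = 16 (even)  ✓

none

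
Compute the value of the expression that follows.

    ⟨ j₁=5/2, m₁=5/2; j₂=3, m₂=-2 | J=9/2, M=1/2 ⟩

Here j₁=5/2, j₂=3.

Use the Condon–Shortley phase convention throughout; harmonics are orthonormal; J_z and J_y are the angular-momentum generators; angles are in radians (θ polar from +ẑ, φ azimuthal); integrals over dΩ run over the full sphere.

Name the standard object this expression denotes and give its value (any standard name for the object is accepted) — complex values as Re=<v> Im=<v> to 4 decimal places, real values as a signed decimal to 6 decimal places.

This is a Clebsch–Gordan (vector-coupling) coefficient.
√[10·1!4!5!/11! · 5!0!1!5!5!4!] = √(2304000/77)
  +(−1)^0/∏(0,1,0,1,4,4)! = 1/576  (running 1/576)
⟨..|..⟩ = √(2304000/77)·(1/576) = +0.300312

Clebsch–Gordan coefficient, +√(125/1386) ≈ +0.300312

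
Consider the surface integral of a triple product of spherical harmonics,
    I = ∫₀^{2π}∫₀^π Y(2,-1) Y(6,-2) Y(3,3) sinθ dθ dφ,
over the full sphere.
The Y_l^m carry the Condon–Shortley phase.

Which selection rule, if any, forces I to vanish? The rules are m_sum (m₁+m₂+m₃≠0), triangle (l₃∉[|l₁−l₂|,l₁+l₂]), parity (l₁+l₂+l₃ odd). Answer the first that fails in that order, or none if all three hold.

m₁+m₂+m₃ = -1 − 2 + 3 = 0  ✓
triangle: need |l₁−l₂| ≤ l₃ ≤ l₁+l₂ = [4,8]; l₃=3 is outside  ✗
parity: l₁+l₂+l₃ = 11 is odd

triangle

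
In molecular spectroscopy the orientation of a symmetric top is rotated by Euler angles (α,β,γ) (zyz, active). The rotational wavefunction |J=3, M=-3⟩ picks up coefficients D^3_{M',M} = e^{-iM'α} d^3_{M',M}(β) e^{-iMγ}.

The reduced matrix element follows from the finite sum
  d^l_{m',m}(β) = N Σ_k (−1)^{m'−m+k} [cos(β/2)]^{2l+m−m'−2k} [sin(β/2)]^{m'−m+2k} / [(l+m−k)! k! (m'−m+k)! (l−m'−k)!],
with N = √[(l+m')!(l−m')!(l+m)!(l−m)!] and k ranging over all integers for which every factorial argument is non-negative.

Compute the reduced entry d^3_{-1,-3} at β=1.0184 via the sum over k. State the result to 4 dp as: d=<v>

d=0.5349

d^3_{-1,-3}(β=1.0184) via the finite sum:
Half-angle: c=0.873135, s=0.487479. N=√(2·24·1·720)=185.903201
The bounds max(0,m−m')=0 and min(l+m,l−m')=0 give 1 term
  k=0: (−1)^2·185.9032/(48)·0.8731^4·0.4875^2 = +0.534912
d^3_{-1,-3}(1.0184) = +0.534912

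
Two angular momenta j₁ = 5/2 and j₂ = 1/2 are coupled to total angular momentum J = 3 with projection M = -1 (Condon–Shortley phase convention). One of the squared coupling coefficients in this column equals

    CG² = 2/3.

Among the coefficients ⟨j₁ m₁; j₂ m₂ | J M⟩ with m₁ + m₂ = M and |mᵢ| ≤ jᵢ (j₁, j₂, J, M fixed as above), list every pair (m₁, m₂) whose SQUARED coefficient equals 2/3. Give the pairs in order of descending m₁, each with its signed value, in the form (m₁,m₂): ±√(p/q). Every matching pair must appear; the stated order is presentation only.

Admissible pairs with m₁+m₂ = M = -1: (-3/2,1/2), (-1/2,-1/2)
  (m₁,m₂)=(-1/2,-1/2): CG² = 2/3, CG = +√(2/3)   ← matches the target
  (m₁,m₂)=(-3/2,1/2): CG² = 1/3, CG = +√(1/3)
Pairs with CG² = 2/3: (-1/2,-1/2): +√(2/3)

(-1/2,-1/2): +√(2/3)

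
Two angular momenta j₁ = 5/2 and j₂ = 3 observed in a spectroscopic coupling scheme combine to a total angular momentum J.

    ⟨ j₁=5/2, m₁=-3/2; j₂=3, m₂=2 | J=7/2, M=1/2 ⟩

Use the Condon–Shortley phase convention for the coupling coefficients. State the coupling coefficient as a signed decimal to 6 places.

√[8·2!3!4!/10! · 1!4!5!1!4!3!] = √(9216/35)
  +(−1)^1/∏(1,1,3,4,0,0)! = -1/144  (running -1/144)
  +(−1)^2/∏(2,0,2,3,1,1)! = 1/24  (running 5/144)
⟨..|..⟩ = √(9216/35)·(5/144) = +0.563436

+√(20/63) = +0.563436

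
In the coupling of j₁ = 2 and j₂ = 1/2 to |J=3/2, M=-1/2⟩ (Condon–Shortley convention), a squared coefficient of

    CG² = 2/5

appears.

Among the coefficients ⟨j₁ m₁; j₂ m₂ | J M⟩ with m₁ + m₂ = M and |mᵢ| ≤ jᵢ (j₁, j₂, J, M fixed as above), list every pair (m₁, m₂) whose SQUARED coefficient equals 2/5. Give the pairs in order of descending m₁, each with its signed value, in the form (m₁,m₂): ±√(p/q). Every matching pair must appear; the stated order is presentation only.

(0,-1/2): +√(2/5)

Admissible pairs with m₁+m₂ = M = -1/2: (-1,1/2), (0,-1/2)
  (m₁,m₂)=(0,-1/2): CG² = 2/5, CG = +√(2/5)   ← matches the target
  (m₁,m₂)=(-1,1/2): CG² = 3/5, CG = −√(3/5)
Pairs with CG² = 2/5: (0,-1/2): +√(2/5)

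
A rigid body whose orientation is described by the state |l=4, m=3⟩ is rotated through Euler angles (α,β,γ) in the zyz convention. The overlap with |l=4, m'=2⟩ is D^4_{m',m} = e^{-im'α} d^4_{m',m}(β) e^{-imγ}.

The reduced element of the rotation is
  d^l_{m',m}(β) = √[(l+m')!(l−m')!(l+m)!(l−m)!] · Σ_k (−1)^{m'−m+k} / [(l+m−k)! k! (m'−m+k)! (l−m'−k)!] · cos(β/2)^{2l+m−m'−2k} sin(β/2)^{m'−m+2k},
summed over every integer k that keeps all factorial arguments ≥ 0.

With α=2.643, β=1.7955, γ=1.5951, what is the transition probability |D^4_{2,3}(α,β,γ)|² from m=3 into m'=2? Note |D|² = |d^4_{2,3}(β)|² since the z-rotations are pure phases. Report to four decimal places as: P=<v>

P=0.1585

First d^4_{2,3}(β=1.7955), then the phase factors e^{-i(2)α} and e^{-i(3)γ}:
c=cos(1.795500/2)=0.623371, s=sin(1.795500/2)=0.781926; N=√[720·2·5040·1]=2693.993318
The bounds max(0,m−m')=1 and min(l+m,l−m')=2 give 2 terms
  k=1: (−1)^0·2693.9933/(720)·0.6234^7·0.7819^1 = +0.107018
  k=2: (−1)^1·2693.9933/(240)·0.6234^5·0.7819^3 = -0.505144
d^4_{2,3}(1.7955) = +0.107018 -0.505144 = -0.398126
|D^4_{2,3}|² = |d^4_{2,3}(β)|² = (-0.398126)² = 0.158505 (the z-rotation phases have unit modulus)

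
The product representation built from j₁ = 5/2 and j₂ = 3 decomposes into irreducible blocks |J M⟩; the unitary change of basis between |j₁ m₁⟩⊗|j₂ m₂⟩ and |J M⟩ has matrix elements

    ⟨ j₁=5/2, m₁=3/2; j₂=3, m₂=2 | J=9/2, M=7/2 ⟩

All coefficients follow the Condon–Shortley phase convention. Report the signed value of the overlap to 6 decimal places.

j₁+j₂−J=1  J+j₁−j₂=4  J−j₁+j₂=5  j₁+j₂+J+1=11
(j₁±m₁, j₂±m₂, J±M) = (4,1,5,1,8,1)
P² = 921600/11
sum k=0..1:
  [0] +1/720 = 1/720
  [1] −1/576 = -1/576
S = -1/2880
C² = P²·S² = 1/99 ; C = -0.100504

-0.100504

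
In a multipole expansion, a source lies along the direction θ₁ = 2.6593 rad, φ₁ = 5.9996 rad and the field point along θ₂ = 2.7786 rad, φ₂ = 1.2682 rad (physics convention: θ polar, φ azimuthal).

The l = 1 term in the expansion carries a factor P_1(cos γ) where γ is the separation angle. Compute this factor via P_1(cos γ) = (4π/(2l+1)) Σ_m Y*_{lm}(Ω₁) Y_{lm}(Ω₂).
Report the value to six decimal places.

Term-by-term m-sum for l=1 (normalisation 4π/3 = 4.188790):
  term(m=-1) = +0.000374-0.019655i   from Y*(Ω₁)=+0.153844-0.044836i, Y(Ω₂)=+0.036557-0.117102i
  term(m=+0) = +0.197719+0.000000i   from Y*(Ω₁)=-0.432870-0.000000i, Y(Ω₂)=-0.456764+0.000000i
  term(m=+1) = +0.000374+0.019655i   from Y*(Ω₁)=-0.153844-0.044836i, Y(Ω₂)=-0.036557-0.117102i
Accumulated sum +0.198467+0.000000i; after 4π/(2l+1) scaling, +0.831336+0.000000i ⇒ P_1 = 0.831336

0.831336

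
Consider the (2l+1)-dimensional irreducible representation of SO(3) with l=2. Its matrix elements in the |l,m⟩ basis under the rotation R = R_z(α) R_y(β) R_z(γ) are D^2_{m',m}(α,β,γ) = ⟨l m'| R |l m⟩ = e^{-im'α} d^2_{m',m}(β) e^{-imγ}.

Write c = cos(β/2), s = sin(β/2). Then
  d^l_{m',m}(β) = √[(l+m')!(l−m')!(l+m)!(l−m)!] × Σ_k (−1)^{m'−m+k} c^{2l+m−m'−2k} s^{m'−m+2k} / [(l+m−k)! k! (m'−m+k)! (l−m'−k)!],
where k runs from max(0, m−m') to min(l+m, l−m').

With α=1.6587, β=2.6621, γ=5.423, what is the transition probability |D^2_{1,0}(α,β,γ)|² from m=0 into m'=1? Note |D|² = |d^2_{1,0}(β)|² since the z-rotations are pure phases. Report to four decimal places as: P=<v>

P=0.2513

D^2_{1,0}(1.6587,2.6621,5.4230) = e^{-i·1·1.6587}·d^2_{1,0}(2.6621)·e^{-i·0·5.4230}. Compute d first:
Half-angle: c=0.237456, s=0.971398. N=√(6·1·2·2)=4.898979
k: max(0,(0)−(1))=0 … min(2+(0),2−(1))=1
  k=0: (−1)^1·4.8990/(2)·0.2375^3·0.9714^1 = -0.031858
  k=1: (−1)^2·4.8990/(2)·0.2375^1·0.9714^3 = +0.533152
d^2_{1,0}(2.6621) = -0.031858 +0.533152 = +0.501294
|D^2_{1,0}|² = |d^2_{1,0}(β)|² = (+0.501294)² = 0.251295 (the z-rotation phases have unit modulus)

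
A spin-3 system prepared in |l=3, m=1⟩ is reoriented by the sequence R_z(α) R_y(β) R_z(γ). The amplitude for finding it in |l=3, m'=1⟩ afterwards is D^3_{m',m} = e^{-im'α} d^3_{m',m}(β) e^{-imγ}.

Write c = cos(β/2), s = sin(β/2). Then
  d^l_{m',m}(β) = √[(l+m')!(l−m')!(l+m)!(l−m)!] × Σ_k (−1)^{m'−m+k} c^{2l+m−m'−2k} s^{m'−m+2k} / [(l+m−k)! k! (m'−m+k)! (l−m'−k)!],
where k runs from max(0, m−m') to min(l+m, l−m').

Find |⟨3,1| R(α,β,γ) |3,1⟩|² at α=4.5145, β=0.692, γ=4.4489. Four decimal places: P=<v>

Split into d^3_{1,1}(β=0.6920) × two z-phases.
c=cos(0.692000/2)=0.940737, s=sin(0.692000/2)=0.339138; N=√[24·2·24·2]=48.000000
The bounds max(0,m−m')=0 and min(l+m,l−m')=2 give 3 terms
  k=0: (−1)^0·48.0000/(48)·0.9407^6·0.3391^0 = +0.693121
  k=1: (−1)^1·48.0000/(6)·0.9407^4·0.3391^2 = -0.720633
  k=2: (−1)^2·48.0000/(8)·0.9407^2·0.3391^4 = +0.070241
d^3_{1,1}(0.6920) = +0.693121 -0.720633 +0.070241 = +0.042728
|D^3_{1,1}|² = |d^3_{1,1}(β)|² = (+0.042728)² = 0.001826 (the z-rotation phases have unit modulus)

P=0.0018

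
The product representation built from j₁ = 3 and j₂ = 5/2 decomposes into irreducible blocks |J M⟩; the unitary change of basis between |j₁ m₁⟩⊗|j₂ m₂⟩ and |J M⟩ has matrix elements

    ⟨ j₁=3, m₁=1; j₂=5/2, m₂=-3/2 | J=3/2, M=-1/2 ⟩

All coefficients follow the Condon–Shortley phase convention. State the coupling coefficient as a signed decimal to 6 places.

-0.483046

j₁+j₂−J=4  J+j₁−j₂=2  J−j₁+j₂=1  j₁+j₂+J+1=8
(j₁±m₁, j₂±m₂, J±M) = (4,2,1,4,1,2)
P² = 384/35
sum k=0..1:
  [0] +1/48 = 1/48
  [1] −1/6 = -1/6
S = -7/48
C² = P²·S² = 7/30 ; C = -0.483046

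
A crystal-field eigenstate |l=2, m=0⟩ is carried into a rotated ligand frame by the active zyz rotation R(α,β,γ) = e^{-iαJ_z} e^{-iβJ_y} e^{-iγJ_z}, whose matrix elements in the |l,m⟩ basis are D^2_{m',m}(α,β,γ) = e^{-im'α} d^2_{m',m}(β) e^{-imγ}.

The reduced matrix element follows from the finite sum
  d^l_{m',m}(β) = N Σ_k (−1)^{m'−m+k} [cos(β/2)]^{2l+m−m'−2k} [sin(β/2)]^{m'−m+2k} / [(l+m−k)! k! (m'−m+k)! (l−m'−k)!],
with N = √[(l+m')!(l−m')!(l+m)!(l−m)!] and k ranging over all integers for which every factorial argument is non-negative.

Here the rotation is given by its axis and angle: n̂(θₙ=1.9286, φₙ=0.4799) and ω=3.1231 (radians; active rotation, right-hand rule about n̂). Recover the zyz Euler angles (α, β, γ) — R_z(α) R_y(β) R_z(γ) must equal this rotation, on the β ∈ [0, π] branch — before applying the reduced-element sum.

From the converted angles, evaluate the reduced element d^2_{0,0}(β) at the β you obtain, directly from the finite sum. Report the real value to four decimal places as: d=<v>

Axis–angle → zyz. n̂ = (sinθₙcosφₙ, sinθₙsinφₙ, cosθₙ) = (+0.830863, +0.432451, -0.350218), ω = 3.1231.
R = I cosω + sinω [n̂]ₓ + (1−cosω) n̂n̂ᵀ gives
  R = [+0.380720, +0.725030, -0.573920; +0.712077, -0.625834, -0.318242; -0.589913, -0.287514, -0.754545]
β = atan2(√(R₁₃²+R₂₃²), R₃₃) = 2.425757; α = atan2(R₂₃, R₁₃) mod 2π = 3.647889; γ = atan2(R₃₂, −R₃₁) mod 2π = 5.829682
d^2_{0,0}(β=2.4258) via the finite sum:
With c≡cos(β/2)=0.350325 and s≡sin(β/2)=0.936628, N=[2·2·2·2]^{1/2}=4.000000
Admissible k: 0..2 (factorial args all ≥0)
  k=0: (−1)^0·4.0000/(4)·0.3503^4·0.9366^0 = +0.015062
  k=1: (−1)^1·4.0000/(1)·0.3503^2·0.9366^2 = -0.430662
  k=2: (−1)^2·4.0000/(4)·0.3503^0·0.9366^4 = +0.769607
d^2_{0,0}(2.4258) = +0.015062 -0.430662 +0.769607 = +0.354007

d=0.3540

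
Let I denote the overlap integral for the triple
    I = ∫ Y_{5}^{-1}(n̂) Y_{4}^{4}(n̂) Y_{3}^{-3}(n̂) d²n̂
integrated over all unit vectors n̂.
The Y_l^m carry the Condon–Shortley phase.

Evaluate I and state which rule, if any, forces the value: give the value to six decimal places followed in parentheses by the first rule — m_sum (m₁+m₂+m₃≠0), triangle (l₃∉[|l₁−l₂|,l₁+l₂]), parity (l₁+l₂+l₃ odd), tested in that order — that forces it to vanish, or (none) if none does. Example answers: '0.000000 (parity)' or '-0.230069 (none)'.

0.050679 (none)

Checks pass: Σm=0; 12 even; l₃=3∈[1,9].
(2·5+1)(2·4+1)(2·3+1) = 693
Δ: 6! 4! 2! / 13! → 1/180180
sum: t=2:+1/576 t=3:−1/144 t=4:+1/576 = -1/288
3j²(5 4 3; 0 0 0) = Δ·Π!·Σ² = 20/1001  (sign +1)
sum: t=6:+1/34560 = 1/34560
3j²(5 4 3; -1 4 -3) = Δ·Π!·Σ² = 1/429  (sign +1)
combine: 4πI² = 693·20/1001·1/429 = 60/1859
take √, sign +1: I = 0.05067935
No selection rule forces the value: the integral is nonzero (none).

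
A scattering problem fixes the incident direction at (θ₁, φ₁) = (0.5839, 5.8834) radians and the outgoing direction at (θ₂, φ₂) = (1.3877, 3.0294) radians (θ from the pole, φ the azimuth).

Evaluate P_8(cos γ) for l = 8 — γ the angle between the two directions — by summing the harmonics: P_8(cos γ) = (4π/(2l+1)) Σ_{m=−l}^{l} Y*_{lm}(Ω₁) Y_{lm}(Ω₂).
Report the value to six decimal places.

Addition theorem: P_8(cos γ) = (4π/17) Σ_m Y*_{lm}(Ω₁) Y_{lm}(Ω₂), m = −8…8:
  m=-8: Y*=-0.004390+0.000249i  Y=+0.280843+0.352125i  product -0.001321-0.001476i
  m=-7: Y*=-0.025067-0.008954i  Y=-0.235907-0.235883i  product +0.003801+0.008025i
  m=-6: Y*=-0.073473-0.067477i  Y=-0.133723-0.106631i  product +0.002630+0.016858i
  m=-5: Y*=-0.106721-0.233852i  Y=+0.288392+0.181195i  product +0.011595-0.086779i
  m=-4: Y*=-0.012749-0.449651i  Y=+0.059691+0.028744i  product +0.012164-0.027207i
  m=-3: Y*=+0.168342-0.432177i  Y=-0.311241-0.108900i  product -0.099459+0.116179i
  m=-2: Y*=+0.062392-0.064186i  Y=-0.017621-0.004022i  product -0.001357+0.000880i
  m=-1: Y*=-0.355186+0.150080i  Y=+0.319760+0.036026i  product -0.118981+0.035194i
  m=+0: Y*=-0.225808-0.000000i  Y=+0.003777+0.000000i  product -0.000853-0.000000i
  m=+1: Y*=+0.355186+0.150080i  Y=-0.319760+0.036026i  product -0.118981-0.035194i
  m=+2: Y*=+0.062392+0.064186i  Y=-0.017621+0.004022i  product -0.001357-0.000880i
  m=+3: Y*=-0.168342-0.432177i  Y=+0.311241-0.108900i  product -0.099459-0.116179i
  m=+4: Y*=-0.012749+0.449651i  Y=+0.059691-0.028744i  product +0.012164+0.027207i
  m=+5: Y*=+0.106721-0.233852i  Y=-0.288392+0.181195i  product +0.011595+0.086779i
  m=+6: Y*=-0.073473+0.067477i  Y=-0.133723+0.106631i  product +0.002630-0.016858i
  m=+7: Y*=+0.025067-0.008954i  Y=+0.235907-0.235883i  product +0.003801-0.008025i
  m=+8: Y*=-0.004390-0.000249i  Y=+0.280843-0.352125i  product -0.001321+0.001476i
Σ over m = -0.382709-0.000000i; ×(4π/17) → -0.282898-0.000000i. Real part: -0.282898

-0.282898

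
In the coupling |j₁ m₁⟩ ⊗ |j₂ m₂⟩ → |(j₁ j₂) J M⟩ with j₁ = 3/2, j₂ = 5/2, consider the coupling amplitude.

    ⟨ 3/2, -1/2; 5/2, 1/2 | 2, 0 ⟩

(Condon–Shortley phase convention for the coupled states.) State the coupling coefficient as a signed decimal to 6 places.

−√(1/14) = -0.267261

j₁+j₂−J=2  J+j₁−j₂=1  J−j₁+j₂=3  j₁+j₂+J+1=7
(j₁±m₁, j₂±m₂, J±M) = (1,2,3,2,2,2)
P² = 8/7
sum k=1..2:
  [1] −1/2 = -1/2
  [2] +1/4 = 1/4
S = -1/4
C² = P²·S² = 1/14 ; C = -0.267261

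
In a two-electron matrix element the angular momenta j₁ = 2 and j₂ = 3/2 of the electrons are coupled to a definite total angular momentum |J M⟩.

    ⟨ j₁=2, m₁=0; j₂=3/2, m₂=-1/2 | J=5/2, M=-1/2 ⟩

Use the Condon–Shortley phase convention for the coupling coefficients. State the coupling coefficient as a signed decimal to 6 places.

√[6·1!3!2!/7! · 2!2!1!2!2!3!] = √(48/35)
  +(−1)^0/∏(0,1,2,1,1,1)! = 1/2  (running 1/2)
  +(−1)^1/∏(1,0,1,0,2,2)! = -1/4  (running 1/4)
⟨..|..⟩ = √(48/35)·(1/4) = +0.292770

+0.292770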